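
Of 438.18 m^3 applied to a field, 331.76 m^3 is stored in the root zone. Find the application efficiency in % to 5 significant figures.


Approach: apply the application efficiency ratio, Ea = (stored/applied)*100.
Ea = (331.76/438.18)*100 = 75.713 %
Therefore the application efficiency = 75.713 %.


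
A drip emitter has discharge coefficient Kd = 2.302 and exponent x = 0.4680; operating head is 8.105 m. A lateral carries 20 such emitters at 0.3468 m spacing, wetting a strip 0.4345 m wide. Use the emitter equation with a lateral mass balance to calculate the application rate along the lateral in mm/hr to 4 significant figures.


Approach: apply the emitter equation with a lateral mass balance, q = Kd*h^x; Q = n*q; rate = Q/(n*spacing*width).
Step 1 — single emitter flow (q = Kd*h^x):
  q = 2.302 * 8.105^0.4680 = 6.12917 L/hr
Step 2 — total lateral flow: Q = 20 * 6.12917 = 122.583 L/hr
Step 3 — wetted area: A = 20 * 0.3468 * 0.4345 = 3.01369 m^2
Step 4 — application rate: Q/A = 122.583/3.01369 = 40.68 mm/hr
Therefore the application rate along the lateral = 40.68 mm/hr.


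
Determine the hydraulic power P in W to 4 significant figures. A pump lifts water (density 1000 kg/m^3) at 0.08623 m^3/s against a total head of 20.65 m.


Approach: apply the hydraulic power relation, P = rho*g*Q*H.
P = 1000 * 9.81 * 0.08623 * 20.65 = 17470 W
Therefore the hydraulic power P = 17470 W.


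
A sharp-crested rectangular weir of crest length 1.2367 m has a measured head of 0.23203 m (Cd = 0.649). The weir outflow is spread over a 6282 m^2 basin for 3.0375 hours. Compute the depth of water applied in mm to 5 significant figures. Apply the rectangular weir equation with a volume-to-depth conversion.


Approach: apply the rectangular weir equation with a volume-to-depth conversion, Q = (2/3)*Cd*L*sqrt(2g)*H^1.5; d = Q*t/A * 1000.
Step 1 — weir discharge:
  Q = (2/3)*0.649*1.2367*sqrt(2*9.81)*0.23203^1.5 = 0.2649009 m^3/s
Step 2 — volume: V = 0.2649009 * 3.0375*3600 = 2896.692 m^3
Step 3 — depth: d = V/A * 1000 = 2896.692/6282 * 1000 = 461.11 mm
Therefore the depth of water applied = 461.11 mm.


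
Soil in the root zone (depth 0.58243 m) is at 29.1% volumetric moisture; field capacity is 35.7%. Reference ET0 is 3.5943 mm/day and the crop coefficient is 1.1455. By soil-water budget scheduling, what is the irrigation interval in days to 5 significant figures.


Approach: apply soil-water budget scheduling, SMD = (FC-theta)/100*depth*1000; ETc = ET0*Kc; interval = SMD/ETc.
Step 1 — soil moisture deficit:
  SMD = (35.7 - 29.1)/100 * 0.58243 * 1000 = 38.44038 mm
Step 2 — daily crop ET (ETc = ET0*Kc):
  ETc = 3.5943 * 1.1455 = 4.117271 mm/day
Step 3 — irrigation interval (SMD/ETc):
  interval = 38.44038 / 4.117271 = 9.3364 days
Therefore the irrigation interval = 9.3364 days.


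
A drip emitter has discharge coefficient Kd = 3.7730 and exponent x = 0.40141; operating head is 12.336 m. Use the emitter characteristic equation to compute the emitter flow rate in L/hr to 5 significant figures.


Approach: apply the emitter characteristic equation, q = Kd * h^x.
q = 3.7730 * 12.336^0.40141 = 10.344 L/hr
Therefore the emitter flow rate = 10.344 L/hr.


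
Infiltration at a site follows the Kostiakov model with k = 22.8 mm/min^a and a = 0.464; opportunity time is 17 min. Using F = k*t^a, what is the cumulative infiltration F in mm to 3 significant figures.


F = 22.8 * 17^0.464 = 84.9 mm
Therefore the cumulative infiltration F = 84.9 mm.


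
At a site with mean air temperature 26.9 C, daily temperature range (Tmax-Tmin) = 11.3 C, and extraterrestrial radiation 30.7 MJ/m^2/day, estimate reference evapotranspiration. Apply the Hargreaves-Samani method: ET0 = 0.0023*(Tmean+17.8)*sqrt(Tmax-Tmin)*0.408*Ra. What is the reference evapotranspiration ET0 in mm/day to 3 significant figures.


ET0 = 0.0023*(26.9+17.8)*sqrt(11.3)*0.408*30.7 = 4.33 mm/day
Therefore the reference evapotranspiration ET0 = 4.33 mm/day.


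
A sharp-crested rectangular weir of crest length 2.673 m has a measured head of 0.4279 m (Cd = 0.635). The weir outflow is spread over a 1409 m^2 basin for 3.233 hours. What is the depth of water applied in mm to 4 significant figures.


Approach: apply the rectangular weir equation with a volume-to-depth conversion, Q = (2/3)*Cd*L*sqrt(2g)*H^1.5; d = Q*t/A * 1000.
Step 1 — weir discharge:
  Q = (2/3)*0.635*2.673*sqrt(2*9.81)*0.4279^1.5 = 1.40296 m^3/s
Step 2 — volume: V = 1.40296 * 3.233*3600 = 16328.7 m^3
Step 3 — depth: d = V/A * 1000 = 16328.7/1409 * 1000 = 11590 mm
Therefore the depth of water applied = 11590 mm.


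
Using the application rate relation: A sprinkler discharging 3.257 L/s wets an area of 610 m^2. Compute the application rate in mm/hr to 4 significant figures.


Approach: apply the application rate relation, rate = (Q/A)*3600.
rate = (3.257 / 610) * 3600 = 19.22 mm/hr
Therefore the application rate = 19.22 mm/hr.


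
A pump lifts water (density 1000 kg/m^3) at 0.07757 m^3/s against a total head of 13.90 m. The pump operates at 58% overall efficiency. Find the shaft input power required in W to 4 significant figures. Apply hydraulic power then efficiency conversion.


Approach: apply hydraulic power then efficiency conversion, P = rho*g*Q*H; P_in = P/eta.
Step 1 — hydraulic power (P = rho*g*Q*H):
  P = 1000 * 9.81 * 0.07757 * 13.90 = 10577.4 W
Step 2 — input power: P_in = P/eta = 10577.4 / 0.58 = 18240 W
Therefore the shaft input power required = 18240 W.


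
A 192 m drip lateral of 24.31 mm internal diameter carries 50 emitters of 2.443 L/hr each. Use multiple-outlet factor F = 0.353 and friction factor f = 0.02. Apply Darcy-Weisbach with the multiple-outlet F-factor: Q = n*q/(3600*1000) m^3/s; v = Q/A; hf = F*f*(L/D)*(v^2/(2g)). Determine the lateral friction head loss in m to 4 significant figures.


Q = 50*2.443/(3600*1000) = 3.39306e-05 m^3/s
A = pi*(24.31e-3/2)^2 = 4.64152e-04 m^2, so v = Q/A = 0.0731023 m/s
hf = 0.353*0.02*(192/0.02431)*(0.0731023^2/(2*9.81)) = 0.01519 m
Therefore the lateral friction head loss = 0.01519 m.


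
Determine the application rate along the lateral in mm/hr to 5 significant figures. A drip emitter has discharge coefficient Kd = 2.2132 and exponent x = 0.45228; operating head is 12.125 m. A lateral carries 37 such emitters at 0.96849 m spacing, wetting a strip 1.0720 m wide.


Approach: apply the emitter equation with a lateral mass balance, q = Kd*h^x; Q = n*q; rate = Q/(n*spacing*width).
Step 1 — single emitter flow (q = Kd*h^x):
  q = 2.2132 * 12.125^0.45228 = 6.841451 L/hr
Step 2 — total lateral flow: Q = 37 * 6.841451 = 253.1337 L/hr
Step 3 — wetted area: A = 37 * 0.96849 * 1.0720 = 38.41419 m^2
Step 4 — application rate: Q/A = 253.1337/38.41419 = 6.5896 mm/hr
Therefore the application rate along the lateral = 6.5896 mm/hr.


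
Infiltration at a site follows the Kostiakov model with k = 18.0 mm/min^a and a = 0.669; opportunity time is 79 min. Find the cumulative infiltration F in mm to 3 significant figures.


Approach: apply the Kostiakov infiltration equation, F = k*t^a.
F = 18.0 * 79^0.669 = 335 mm
Therefore the cumulative infiltration F = 335 mm.


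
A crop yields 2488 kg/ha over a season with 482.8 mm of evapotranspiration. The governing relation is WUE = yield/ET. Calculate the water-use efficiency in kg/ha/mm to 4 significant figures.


WUE = 2488 / 482.8 = 5.153 kg/ha/mm
Therefore the water-use efficiency = 5.153 kg/ha/mm.


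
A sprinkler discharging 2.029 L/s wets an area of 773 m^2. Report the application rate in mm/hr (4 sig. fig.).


Approach: apply the application rate relation, rate = (Q/A)*3600.
rate = (2.029 / 773) * 3600 = 9.449 mm/hr
Therefore the application rate = 9.449 mm/hr.


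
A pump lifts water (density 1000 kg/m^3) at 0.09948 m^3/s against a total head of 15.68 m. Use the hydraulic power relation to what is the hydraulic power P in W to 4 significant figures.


Approach: apply the hydraulic power relation, P = rho*g*Q*H.
P = 1000 * 9.81 * 0.09948 * 15.68 = 15300 W
Therefore the hydraulic power P = 15300 W.


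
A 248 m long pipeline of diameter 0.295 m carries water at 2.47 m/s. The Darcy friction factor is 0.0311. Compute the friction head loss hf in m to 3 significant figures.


Approach: apply the Darcy-Weisbach equation, hf = f*(L/D)*(v^2/(2g)).
hf = 0.0311 * (248/0.295) * (2.47^2 / (2*9.81))
hf = 8.13 m
Therefore the friction head loss hf = 8.13 m.


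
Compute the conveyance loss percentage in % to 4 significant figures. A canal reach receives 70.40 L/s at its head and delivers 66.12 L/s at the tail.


Approach: apply the conveyance loss ratio, loss% = ((Q_head - Q_tail)/Q_head)*100.
loss = ((70.40 - 66.12)/70.40)*100 = 6.080 %
Therefore the conveyance loss percentage = 6.080 %.


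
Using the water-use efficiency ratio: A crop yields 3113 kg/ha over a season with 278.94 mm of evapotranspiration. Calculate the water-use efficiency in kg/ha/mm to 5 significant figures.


Approach: apply the water-use efficiency ratio, WUE = yield/ET.
WUE = 3113 / 278.94 = 11.160 kg/ha/mm
Therefore the water-use efficiency = 11.160 kg/ha/mm.


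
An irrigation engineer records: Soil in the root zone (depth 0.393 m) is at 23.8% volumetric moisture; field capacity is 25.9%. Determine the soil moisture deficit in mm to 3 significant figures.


Approach: apply the soil moisture deficit relation, SMD = (FC - theta)/100 * depth * 1000.
SMD = (25.9 - 23.8)/100 * 0.393 * 1000 = 8.25 mm
Therefore the soil moisture deficit = 8.25 mm.


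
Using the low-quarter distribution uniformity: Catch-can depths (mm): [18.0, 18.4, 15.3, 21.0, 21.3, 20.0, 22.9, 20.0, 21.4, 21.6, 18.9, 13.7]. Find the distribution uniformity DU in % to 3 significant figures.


Approach: apply the low-quarter distribution uniformity, DU = (mean of lowest quarter of readings / overall mean)*100.
sorted lowest 3 of 12: [13.7, 15.3, 18.0] -> mean = 15.667 mm
overall mean = 19.375 mm
DU = (15.667/19.375)*100 = 80.9 %
Therefore the distribution uniformity DU = 80.9 %.


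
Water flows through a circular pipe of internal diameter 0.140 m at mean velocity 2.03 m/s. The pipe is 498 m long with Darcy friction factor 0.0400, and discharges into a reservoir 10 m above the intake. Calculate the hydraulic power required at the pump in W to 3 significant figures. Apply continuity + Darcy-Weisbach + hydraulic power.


Approach: apply continuity + Darcy-Weisbach + hydraulic power, Q = A*v; hf = f*(L/D)*(v^2/(2g)); H = static + hf; P = rho*g*Q*H.
Step 1 — flow rate (continuity, Q = A*v):
  A = pi*(0.140/2)^2 = 0.015394 m^2
  Q = 0.015394 * 2.03 = 0.031249 m^3/s
Step 2 — friction head loss (Darcy-Weisbach):
  hf = 0.0400 * (498/0.140) * (2.03^2 / (2*9.81))
  hf = 29.885 m
Step 3 — total head: H = 10 + 29.885 = 39.885 m
Step 4 — hydraulic power (P = rho*g*Q*H):
  P = 1000 * 9.81 * 0.031249 * 39.885 = 12200 W
Therefore the hydraulic power required at the pump = 12200 W.


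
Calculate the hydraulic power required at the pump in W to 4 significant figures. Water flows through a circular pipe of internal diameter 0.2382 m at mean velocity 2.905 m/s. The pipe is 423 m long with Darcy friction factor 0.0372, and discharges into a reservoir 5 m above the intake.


Approach: apply continuity + Darcy-Weisbach + hydraulic power, Q = A*v; hf = f*(L/D)*(v^2/(2g)); H = static + hf; P = rho*g*Q*H.
Step 1 — flow rate (continuity, Q = A*v):
  A = pi*(0.2382/2)^2 = 0.0445629 m^2
  Q = 0.0445629 * 2.905 = 0.129455 m^3/s
Step 2 — friction head loss (Darcy-Weisbach):
  hf = 0.0372 * (423/0.2382) * (2.905^2 / (2*9.81))
  hf = 28.4142 m
Step 3 — total head: H = 5 + 28.4142 = 33.4142 m
Step 4 — hydraulic power (P = rho*g*Q*H):
  P = 1000 * 9.81 * 0.129455 * 33.4142 = 42430 W
Therefore the hydraulic power required at the pump = 42430 W.


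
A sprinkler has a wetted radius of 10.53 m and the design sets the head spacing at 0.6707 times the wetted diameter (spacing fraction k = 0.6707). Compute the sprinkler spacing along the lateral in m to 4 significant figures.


Approach: apply the sprinkler spacing rule (spacing as a fraction of wetted diameter), S = k*(2*R).
S = 0.6707 * (2 * 10.53) = 14.12 m
Therefore the sprinkler spacing along the lateral = 14.12 m.


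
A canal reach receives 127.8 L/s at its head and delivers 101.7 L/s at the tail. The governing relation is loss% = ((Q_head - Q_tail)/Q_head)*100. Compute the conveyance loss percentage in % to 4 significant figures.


loss = ((127.8 - 101.7)/127.8)*100 = 20.42 %
Therefore the conveyance loss percentage = 20.42 %.


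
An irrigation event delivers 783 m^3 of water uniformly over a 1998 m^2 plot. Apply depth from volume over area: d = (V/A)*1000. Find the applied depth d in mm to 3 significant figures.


d = (783 / 1998) * 1000 = 392 mm
Therefore the applied depth d = 392 mm.


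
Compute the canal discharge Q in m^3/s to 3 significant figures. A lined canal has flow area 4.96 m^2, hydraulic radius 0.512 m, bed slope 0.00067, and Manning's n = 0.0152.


Approach: apply Manning's equation, Q = (1/n)*A*R^(2/3)*S^(1/2).
Q = (1/0.0152) * 4.96 * 0.512^(2/3) * 0.00067^(1/2) = 5.41 m^3/s
Therefore the canal discharge Q = 5.41 m^3/s.


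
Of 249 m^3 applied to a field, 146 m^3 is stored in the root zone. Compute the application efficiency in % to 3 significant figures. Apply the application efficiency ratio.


Approach: apply the application efficiency ratio, Ea = (stored/applied)*100.
Ea = (146/249)*100 = 58.6 %
Therefore the application efficiency = 58.6 %.


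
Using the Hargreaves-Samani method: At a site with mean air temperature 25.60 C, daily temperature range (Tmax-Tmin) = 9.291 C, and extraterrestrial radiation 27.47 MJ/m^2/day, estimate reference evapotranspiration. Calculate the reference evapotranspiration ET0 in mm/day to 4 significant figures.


Approach: apply the Hargreaves-Samani method, ET0 = 0.0023*(Tmean+17.8)*sqrt(Tmax-Tmin)*0.408*Ra.
ET0 = 0.0023*(25.60+17.8)*sqrt(9.291)*0.408*27.47 = 3.410 mm/day
Therefore the reference evapotranspiration ET0 = 3.410 mm/day.


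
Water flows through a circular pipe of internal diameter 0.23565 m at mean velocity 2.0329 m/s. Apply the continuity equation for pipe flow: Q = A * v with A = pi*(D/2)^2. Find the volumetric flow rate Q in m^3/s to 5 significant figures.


A = pi*(0.23565/2)^2 = 0.04361388 m^2
Q = 0.04361388 * 2.0329 = 0.088663 m^3/s
Therefore the volumetric flow rate Q = 0.088663 m^3/s.


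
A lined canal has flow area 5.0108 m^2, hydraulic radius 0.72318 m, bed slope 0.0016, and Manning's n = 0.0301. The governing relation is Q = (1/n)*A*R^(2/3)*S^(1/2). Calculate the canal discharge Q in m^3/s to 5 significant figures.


Q = (1/0.0301) * 5.0108 * 0.72318^(2/3) * 0.0016^(1/2) = 5.3649 m^3/s
Therefore the canal discharge Q = 5.3649 m^3/s.


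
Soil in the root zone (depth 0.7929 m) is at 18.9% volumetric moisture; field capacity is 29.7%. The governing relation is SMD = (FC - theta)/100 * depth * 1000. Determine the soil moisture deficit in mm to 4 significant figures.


SMD = (29.7 - 18.9)/100 * 0.7929 * 1000 = 85.63 mm
Therefore the soil moisture deficit = 85.63 mm.


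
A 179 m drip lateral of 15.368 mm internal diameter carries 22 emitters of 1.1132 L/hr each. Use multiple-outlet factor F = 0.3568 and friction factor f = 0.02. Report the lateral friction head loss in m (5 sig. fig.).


Approach: apply Darcy-Weisbach with the multiple-outlet F-factor, Q = n*q/(3600*1000) m^3/s; v = Q/A; hf = F*f*(L/D)*(v^2/(2g)).
Q = 22*1.1132/(3600*1000) = 6.802889e-06 m^3/s
A = pi*(15.368e-3/2)^2 = 1.854917e-04 m^2, so v = Q/A = 0.03667489 m/s
hf = 0.3568*0.02*(179/0.015368)*(0.03667489^2/(2*9.81)) = 0.0056981 m
Therefore the lateral friction head loss = 0.0056981 m.


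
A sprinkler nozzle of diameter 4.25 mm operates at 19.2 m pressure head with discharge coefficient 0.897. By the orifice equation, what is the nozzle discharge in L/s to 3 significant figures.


Approach: apply the orifice equation, Q = Cd*A*sqrt(2*g*h), A = pi*(d/2)^2.
A = pi*(4.25e-3/2)^2 = 1.4186e-05 m^2
Q = 0.897 * 1.4186e-05 * sqrt(2*9.81*19.2) * 1000 = 0.247 L/s
Therefore the nozzle discharge = 0.247 L/s.


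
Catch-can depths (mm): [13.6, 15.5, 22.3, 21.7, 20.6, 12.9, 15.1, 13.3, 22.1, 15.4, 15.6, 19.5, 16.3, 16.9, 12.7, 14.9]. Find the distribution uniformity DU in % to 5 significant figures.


Approach: apply the low-quarter distribution uniformity, DU = (mean of lowest quarter of readings / overall mean)*100.
sorted lowest 4 of 16: [12.7, 12.9, 13.3, 13.6] -> mean = 13.12500 mm
overall mean = 16.77500 mm
DU = (13.12500/16.77500)*100 = 78.241 %
Therefore the distribution uniformity DU = 78.241 %.


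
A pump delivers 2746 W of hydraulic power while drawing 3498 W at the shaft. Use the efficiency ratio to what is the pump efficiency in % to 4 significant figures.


Approach: apply the efficiency ratio, eta = (P_out/P_in)*100.
eta = (2746 / 3498) * 100 = 78.50 %
Therefore the pump efficiency = 78.50 %.


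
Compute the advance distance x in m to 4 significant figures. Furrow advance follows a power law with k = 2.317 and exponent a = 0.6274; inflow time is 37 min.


Approach: apply the power-law advance function, x = k*t^a.
x = 2.317 * 37^0.6274 = 22.33 m
Therefore the advance distance x = 22.33 m.


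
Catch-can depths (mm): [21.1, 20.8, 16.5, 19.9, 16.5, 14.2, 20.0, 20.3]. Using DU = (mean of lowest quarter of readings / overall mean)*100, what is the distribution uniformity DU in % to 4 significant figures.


sorted lowest 2 of 8: [14.2, 16.5] -> mean = 15.3500 mm
overall mean = 18.6625 mm
DU = (15.3500/18.6625)*100 = 82.25 %
Therefore the distribution uniformity DU = 82.25 %.


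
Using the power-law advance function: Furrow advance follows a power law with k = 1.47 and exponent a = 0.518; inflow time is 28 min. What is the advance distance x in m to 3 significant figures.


Approach: apply the power-law advance function, x = k*t^a.
x = 1.47 * 28^0.518 = 8.26 m
Therefore the advance distance x = 8.26 m.


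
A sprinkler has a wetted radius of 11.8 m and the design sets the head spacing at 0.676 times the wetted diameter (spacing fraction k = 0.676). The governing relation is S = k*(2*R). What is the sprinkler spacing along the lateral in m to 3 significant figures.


S = 0.676 * (2 * 11.8) = 16.0 m
Therefore the sprinkler spacing along the lateral = 16.0 m.


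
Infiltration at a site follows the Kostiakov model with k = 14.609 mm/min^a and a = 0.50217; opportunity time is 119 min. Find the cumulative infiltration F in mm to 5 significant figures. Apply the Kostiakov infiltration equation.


Approach: apply the Kostiakov infiltration equation, F = k*t^a.
F = 14.609 * 119^0.50217 = 161.03 mm
Therefore the cumulative infiltration F = 161.03 mm.


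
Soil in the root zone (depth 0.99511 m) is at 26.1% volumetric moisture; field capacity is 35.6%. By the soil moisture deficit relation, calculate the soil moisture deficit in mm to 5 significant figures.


Approach: apply the soil moisture deficit relation, SMD = (FC - theta)/100 * depth * 1000.
SMD = (35.6 - 26.1)/100 * 0.99511 * 1000 = 94.535 mm
Therefore the soil moisture deficit = 94.535 mm.


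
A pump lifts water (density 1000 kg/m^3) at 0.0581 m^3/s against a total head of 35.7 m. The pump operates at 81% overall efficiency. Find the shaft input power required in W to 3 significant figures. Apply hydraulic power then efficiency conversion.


Approach: apply hydraulic power then efficiency conversion, P = rho*g*Q*H; P_in = P/eta.
Step 1 — hydraulic power (P = rho*g*Q*H):
  P = 1000 * 9.81 * 0.0581 * 35.7 = 20348 W
Step 2 — input power: P_in = P/eta = 20348 / 0.81 = 25100 W
Therefore the shaft input power required = 25100 W.


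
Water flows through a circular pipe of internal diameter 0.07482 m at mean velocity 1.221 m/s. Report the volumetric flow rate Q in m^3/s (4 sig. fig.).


Approach: apply the continuity equation for pipe flow, Q = A * v with A = pi*(D/2)^2.
A = pi*(0.07482/2)^2 = 0.00439668 m^2
Q = 0.00439668 * 1.221 = 0.005368 m^3/s
Therefore the volumetric flow rate Q = 0.005368 m^3/s.


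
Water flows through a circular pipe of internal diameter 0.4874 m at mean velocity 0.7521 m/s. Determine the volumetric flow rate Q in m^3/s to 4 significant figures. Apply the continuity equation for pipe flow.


Approach: apply the continuity equation for pipe flow, Q = A * v with A = pi*(D/2)^2.
A = pi*(0.4874/2)^2 = 0.186578 m^2
Q = 0.186578 * 0.7521 = 0.1403 m^3/s
Therefore the volumetric flow rate Q = 0.1403 m^3/s.


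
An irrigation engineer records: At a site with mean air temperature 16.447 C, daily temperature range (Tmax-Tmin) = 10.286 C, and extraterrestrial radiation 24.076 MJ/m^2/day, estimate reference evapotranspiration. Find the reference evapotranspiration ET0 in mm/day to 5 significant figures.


Approach: apply the Hargreaves-Samani method, ET0 = 0.0023*(Tmean+17.8)*sqrt(Tmax-Tmin)*0.408*Ra.
ET0 = 0.0023*(16.447+17.8)*sqrt(10.286)*0.408*24.076 = 2.4815 mm/day
Therefore the reference evapotranspiration ET0 = 2.4815 mm/day.


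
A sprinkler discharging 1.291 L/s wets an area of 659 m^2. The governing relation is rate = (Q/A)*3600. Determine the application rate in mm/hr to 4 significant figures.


rate = (1.291 / 659) * 3600 = 7.053 mm/hr
Therefore the application rate = 7.053 mm/hr.


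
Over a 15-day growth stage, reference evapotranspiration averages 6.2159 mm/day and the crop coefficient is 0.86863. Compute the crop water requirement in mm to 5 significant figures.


Approach: apply the crop water requirement relation, CWR = ET0 * Kc * days.
CWR = 6.2159 * 0.86863 * 15 = 80.990 mm
Therefore the crop water requirement = 80.990 mm.


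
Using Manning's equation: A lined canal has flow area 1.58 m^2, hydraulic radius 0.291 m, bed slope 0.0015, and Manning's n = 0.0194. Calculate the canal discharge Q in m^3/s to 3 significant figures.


Approach: apply Manning's equation, Q = (1/n)*A*R^(2/3)*S^(1/2).
Q = (1/0.0194) * 1.58 * 0.291^(2/3) * 0.0015^(1/2) = 1.39 m^3/s
Therefore the canal discharge Q = 1.39 m^3/s.


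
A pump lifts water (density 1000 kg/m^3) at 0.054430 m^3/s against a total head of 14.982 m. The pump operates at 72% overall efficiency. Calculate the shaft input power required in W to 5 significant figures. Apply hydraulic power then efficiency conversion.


Approach: apply hydraulic power then efficiency conversion, P = rho*g*Q*H; P_in = P/eta.
Step 1 — hydraulic power (P = rho*g*Q*H):
  P = 1000 * 9.81 * 0.054430 * 14.982 = 7999.763 W
Step 2 — input power: P_in = P/eta = 7999.763 / 0.72 = 11111 W
Therefore the shaft input power required = 11111 W.


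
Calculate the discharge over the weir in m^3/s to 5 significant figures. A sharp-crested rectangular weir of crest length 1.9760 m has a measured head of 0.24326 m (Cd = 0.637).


Approach: apply the rectangular weir equation, Q = (2/3)*Cd*L*sqrt(2g)*H^1.5.
Q = (2/3)*0.637*1.9760*sqrt(2*9.81)*0.24326^1.5 = 0.44595 m^3/s
Therefore the discharge over the weir = 0.44595 m^3/s.


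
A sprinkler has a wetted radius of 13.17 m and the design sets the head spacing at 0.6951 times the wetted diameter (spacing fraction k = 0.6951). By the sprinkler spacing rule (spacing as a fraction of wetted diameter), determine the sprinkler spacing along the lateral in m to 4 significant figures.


Approach: apply the sprinkler spacing rule (spacing as a fraction of wetted diameter), S = k*(2*R).
S = 0.6951 * (2 * 13.17) = 18.31 m
Therefore the sprinkler spacing along the lateral = 18.31 m.


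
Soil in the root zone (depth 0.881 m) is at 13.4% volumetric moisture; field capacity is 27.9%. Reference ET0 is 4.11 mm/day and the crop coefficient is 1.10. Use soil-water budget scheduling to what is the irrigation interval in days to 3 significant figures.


Approach: apply soil-water budget scheduling, SMD = (FC-theta)/100*depth*1000; ETc = ET0*Kc; interval = SMD/ETc.
Step 1 — soil moisture deficit:
  SMD = (27.9 - 13.4)/100 * 0.881 * 1000 = 127.75 mm
Step 2 — daily crop ET (ETc = ET0*Kc):
  ETc = 4.11 * 1.10 = 4.5210 mm/day
Step 3 — irrigation interval (SMD/ETc):
  interval = 127.75 / 4.5210 = 28.3 days
Therefore the irrigation interval = 28.3 days.


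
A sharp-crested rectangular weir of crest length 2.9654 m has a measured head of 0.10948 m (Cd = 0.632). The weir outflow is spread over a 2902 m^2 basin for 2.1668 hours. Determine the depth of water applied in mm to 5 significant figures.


Approach: apply the rectangular weir equation with a volume-to-depth conversion, Q = (2/3)*Cd*L*sqrt(2g)*H^1.5; d = Q*t/A * 1000.
Step 1 — weir discharge:
  Q = (2/3)*0.632*2.9654*sqrt(2*9.81)*0.10948^1.5 = 0.2004753 m^3/s
Step 2 — volume: V = 0.2004753 * 2.1668*3600 = 1563.803 m^3
Step 3 — depth: d = V/A * 1000 = 1563.803/2902 * 1000 = 538.87 mm
Therefore the depth of water applied = 538.87 mm.


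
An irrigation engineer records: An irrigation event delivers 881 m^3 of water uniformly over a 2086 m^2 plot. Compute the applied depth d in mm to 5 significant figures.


Approach: apply depth from volume over area, d = (V/A)*1000.
d = (881 / 2086) * 1000 = 422.34 mm
Therefore the applied depth d = 422.34 mm.


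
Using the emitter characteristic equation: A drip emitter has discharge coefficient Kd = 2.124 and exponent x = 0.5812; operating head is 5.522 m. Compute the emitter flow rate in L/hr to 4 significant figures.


Approach: apply the emitter characteristic equation, q = Kd * h^x.
q = 2.124 * 5.522^0.5812 = 5.734 L/hr
Therefore the emitter flow rate = 5.734 L/hr.


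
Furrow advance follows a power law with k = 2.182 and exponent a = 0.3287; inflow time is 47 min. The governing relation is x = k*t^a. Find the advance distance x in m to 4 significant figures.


x = 2.182 * 47^0.3287 = 7.735 m
Therefore the advance distance x = 7.735 m.


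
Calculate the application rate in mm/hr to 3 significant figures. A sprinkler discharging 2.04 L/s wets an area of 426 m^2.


Approach: apply the application rate relation, rate = (Q/A)*3600.
rate = (2.04 / 426) * 3600 = 17.2 mm/hr
Therefore the application rate = 17.2 mm/hr.


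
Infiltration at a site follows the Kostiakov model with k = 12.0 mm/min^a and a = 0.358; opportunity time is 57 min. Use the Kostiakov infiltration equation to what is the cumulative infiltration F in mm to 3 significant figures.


Approach: apply the Kostiakov infiltration equation, F = k*t^a.
F = 12.0 * 57^0.358 = 51.0 mm
Therefore the cumulative infiltration F = 51.0 mm.


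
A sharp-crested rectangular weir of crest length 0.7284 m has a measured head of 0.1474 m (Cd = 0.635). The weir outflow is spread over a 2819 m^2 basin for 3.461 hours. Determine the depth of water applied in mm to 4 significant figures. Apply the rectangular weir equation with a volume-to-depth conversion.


Approach: apply the rectangular weir equation with a volume-to-depth conversion, Q = (2/3)*Cd*L*sqrt(2g)*H^1.5; d = Q*t/A * 1000.
Step 1 — weir discharge:
  Q = (2/3)*0.635*0.7284*sqrt(2*9.81)*0.1474^1.5 = 0.0772944 m^3/s
Step 2 — volume: V = 0.0772944 * 3.461*3600 = 963.058 m^3
Step 3 — depth: d = V/A * 1000 = 963.058/2819 * 1000 = 341.6 mm
Therefore the depth of water applied = 341.6 mm.


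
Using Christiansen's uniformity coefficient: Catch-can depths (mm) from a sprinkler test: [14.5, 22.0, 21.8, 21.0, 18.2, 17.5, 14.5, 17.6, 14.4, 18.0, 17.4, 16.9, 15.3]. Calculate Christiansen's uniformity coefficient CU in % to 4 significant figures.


Approach: apply Christiansen's uniformity coefficient, CU = (1 - mean_abs_deviation/mean)*100.
mean = 17.6231 mm
mean |d_i - mean| = 1.98225 mm
CU = (1 - 1.98225/17.6231)*100 = 88.75 %
Therefore Christiansen's uniformity coefficient CU = 88.75 %.


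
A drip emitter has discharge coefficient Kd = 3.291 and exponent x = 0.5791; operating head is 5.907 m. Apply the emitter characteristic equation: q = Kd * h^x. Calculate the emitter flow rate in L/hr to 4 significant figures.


q = 3.291 * 5.907^0.5791 = 9.205 L/hr
Therefore the emitter flow rate = 9.205 L/hr.


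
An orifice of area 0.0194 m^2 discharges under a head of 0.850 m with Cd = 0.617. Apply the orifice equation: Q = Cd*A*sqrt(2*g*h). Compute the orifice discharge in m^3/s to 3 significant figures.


Q = 0.617 * 0.0194 * sqrt(2*9.81*0.850) = 0.0489 m^3/s
Therefore the orifice discharge = 0.0489 m^3/s.


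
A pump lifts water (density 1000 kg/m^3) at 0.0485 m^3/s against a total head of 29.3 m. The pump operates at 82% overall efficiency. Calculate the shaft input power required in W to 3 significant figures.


Approach: apply hydraulic power then efficiency conversion, P = rho*g*Q*H; P_in = P/eta.
Step 1 — hydraulic power (P = rho*g*Q*H):
  P = 1000 * 9.81 * 0.0485 * 29.3 = 13941 W
Step 2 — input power: P_in = P/eta = 13941 / 0.82 = 17000 W
Therefore the shaft input power required = 17000 W.


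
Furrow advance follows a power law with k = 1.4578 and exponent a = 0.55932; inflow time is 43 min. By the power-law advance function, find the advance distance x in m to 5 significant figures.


Approach: apply the power-law advance function, x = k*t^a.
x = 1.4578 * 43^0.55932 = 11.949 m
Therefore the advance distance x = 11.949 m.


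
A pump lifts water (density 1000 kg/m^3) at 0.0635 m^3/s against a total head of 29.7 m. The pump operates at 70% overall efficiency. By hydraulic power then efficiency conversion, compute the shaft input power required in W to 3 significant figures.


Approach: apply hydraulic power then efficiency conversion, P = rho*g*Q*H; P_in = P/eta.
Step 1 — hydraulic power (P = rho*g*Q*H):
  P = 1000 * 9.81 * 0.0635 * 29.7 = 18501 W
Step 2 — input power: P_in = P/eta = 18501 / 0.7 = 26400 W
Therefore the shaft input power required = 26400 W.


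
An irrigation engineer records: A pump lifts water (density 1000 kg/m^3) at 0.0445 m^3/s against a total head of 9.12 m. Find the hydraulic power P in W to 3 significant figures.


Approach: apply the hydraulic power relation, P = rho*g*Q*H.
P = 1000 * 9.81 * 0.0445 * 9.12 = 3980 W
Therefore the hydraulic power P = 3980 W.


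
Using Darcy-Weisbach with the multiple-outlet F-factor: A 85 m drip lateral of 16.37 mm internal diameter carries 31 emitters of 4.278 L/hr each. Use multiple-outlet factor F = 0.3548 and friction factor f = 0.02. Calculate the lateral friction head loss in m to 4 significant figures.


Approach: apply Darcy-Weisbach with the multiple-outlet F-factor, Q = n*q/(3600*1000) m^3/s; v = Q/A; hf = F*f*(L/D)*(v^2/(2g)).
Q = 31*4.278/(3600*1000) = 3.68383e-05 m^3/s
A = pi*(16.37e-3/2)^2 = 2.10469e-04 m^2, so v = Q/A = 0.175030 m/s
hf = 0.3548*0.02*(85/0.01637)*(0.175030^2/(2*9.81)) = 0.05753 m
Therefore the lateral friction head loss = 0.05753 m.


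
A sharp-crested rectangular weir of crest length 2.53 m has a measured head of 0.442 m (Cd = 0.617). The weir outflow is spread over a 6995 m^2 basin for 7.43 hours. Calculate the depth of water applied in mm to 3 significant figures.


Approach: apply the rectangular weir equation with a volume-to-depth conversion, Q = (2/3)*Cd*L*sqrt(2g)*H^1.5; d = Q*t/A * 1000.
Step 1 — weir discharge:
  Q = (2/3)*0.617*2.53*sqrt(2*9.81)*0.442^1.5 = 1.3546 m^3/s
Step 2 — volume: V = 1.3546 * 7.43*3600 = 36232 m^3
Step 3 — depth: d = V/A * 1000 = 36232/6995 * 1000 = 5180 mm
Therefore the depth of water applied = 5180 mm.


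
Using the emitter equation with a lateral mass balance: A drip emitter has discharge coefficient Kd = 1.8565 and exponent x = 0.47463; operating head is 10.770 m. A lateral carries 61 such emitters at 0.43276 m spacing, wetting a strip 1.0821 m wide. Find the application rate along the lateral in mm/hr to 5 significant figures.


Approach: apply the emitter equation with a lateral mass balance, q = Kd*h^x; Q = n*q; rate = Q/(n*spacing*width).
Step 1 — single emitter flow (q = Kd*h^x):
  q = 1.8565 * 10.770^0.47463 = 5.736084 L/hr
Step 2 — total lateral flow: Q = 61 * 5.736084 = 349.9011 L/hr
Step 3 — wetted area: A = 61 * 0.43276 * 1.0821 = 28.56567 m^2
Step 4 — application rate: Q/A = 349.9011/28.56567 = 12.249 mm/hr
Therefore the application rate along the lateral = 12.249 mm/hr.


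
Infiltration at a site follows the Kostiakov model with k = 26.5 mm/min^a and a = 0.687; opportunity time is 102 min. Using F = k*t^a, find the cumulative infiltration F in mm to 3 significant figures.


F = 26.5 * 102^0.687 = 636 mm
Therefore the cumulative infiltration F = 636 mm.


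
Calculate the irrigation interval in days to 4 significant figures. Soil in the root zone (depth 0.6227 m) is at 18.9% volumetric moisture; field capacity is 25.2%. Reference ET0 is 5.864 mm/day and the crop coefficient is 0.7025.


Approach: apply soil-water budget scheduling, SMD = (FC-theta)/100*depth*1000; ETc = ET0*Kc; interval = SMD/ETc.
Step 1 — soil moisture deficit:
  SMD = (25.2 - 18.9)/100 * 0.6227 * 1000 = 39.2301 mm
Step 2 — daily crop ET (ETc = ET0*Kc):
  ETc = 5.864 * 0.7025 = 4.11946 mm/day
Step 3 — irrigation interval (SMD/ETc):
  interval = 39.2301 / 4.11946 = 9.523 days
Therefore the irrigation interval = 9.523 days.


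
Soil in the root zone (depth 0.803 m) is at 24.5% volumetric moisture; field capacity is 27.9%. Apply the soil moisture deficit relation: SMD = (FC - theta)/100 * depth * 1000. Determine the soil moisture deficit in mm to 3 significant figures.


SMD = (27.9 - 24.5)/100 * 0.803 * 1000 = 27.3 mm
Therefore the soil moisture deficit = 27.3 mm.


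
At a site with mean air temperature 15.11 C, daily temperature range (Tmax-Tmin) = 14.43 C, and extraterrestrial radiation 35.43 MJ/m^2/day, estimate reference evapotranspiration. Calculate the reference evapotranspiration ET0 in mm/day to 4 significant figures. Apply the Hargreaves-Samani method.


Approach: apply the Hargreaves-Samani method, ET0 = 0.0023*(Tmean+17.8)*sqrt(Tmax-Tmin)*0.408*Ra.
ET0 = 0.0023*(15.11+17.8)*sqrt(14.43)*0.408*35.43 = 4.156 mm/day
Therefore the reference evapotranspiration ET0 = 4.156 mm/day.


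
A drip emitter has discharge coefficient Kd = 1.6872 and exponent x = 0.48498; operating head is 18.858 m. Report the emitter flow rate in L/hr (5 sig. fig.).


Approach: apply the emitter characteristic equation, q = Kd * h^x.
q = 1.6872 * 18.858^0.48498 = 7.0106 L/hr
Therefore the emitter flow rate = 7.0106 L/hr.


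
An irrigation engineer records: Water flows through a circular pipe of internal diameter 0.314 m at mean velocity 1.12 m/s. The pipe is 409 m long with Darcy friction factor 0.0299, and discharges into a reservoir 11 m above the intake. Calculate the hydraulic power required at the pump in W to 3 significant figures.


Approach: apply continuity + Darcy-Weisbach + hydraulic power, Q = A*v; hf = f*(L/D)*(v^2/(2g)); H = static + hf; P = rho*g*Q*H.
Step 1 — flow rate (continuity, Q = A*v):
  A = pi*(0.314/2)^2 = 0.077437 m^2
  Q = 0.077437 * 1.12 = 0.086730 m^3/s
Step 2 — friction head loss (Darcy-Weisbach):
  hf = 0.0299 * (409/0.314) * (1.12^2 / (2*9.81))
  hf = 2.4900 m
Step 3 — total head: H = 11 + 2.4900 = 13.490 m
Step 4 — hydraulic power (P = rho*g*Q*H):
  P = 1000 * 9.81 * 0.086730 * 13.490 = 11500 W
Therefore the hydraulic power required at the pump = 11500 W.


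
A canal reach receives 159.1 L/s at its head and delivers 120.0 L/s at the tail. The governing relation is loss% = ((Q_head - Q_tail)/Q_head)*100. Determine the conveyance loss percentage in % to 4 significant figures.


loss = ((159.1 - 120.0)/159.1)*100 = 24.58 %
Therefore the conveyance loss percentage = 24.58 %.


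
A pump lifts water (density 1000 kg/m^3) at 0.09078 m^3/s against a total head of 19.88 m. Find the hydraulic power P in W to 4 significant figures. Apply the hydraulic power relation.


Approach: apply the hydraulic power relation, P = rho*g*Q*H.
P = 1000 * 9.81 * 0.09078 * 19.88 = 17700 W
Therefore the hydraulic power P = 17700 W.


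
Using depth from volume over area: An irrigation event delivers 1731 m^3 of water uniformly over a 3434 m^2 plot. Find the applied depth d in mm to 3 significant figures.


Approach: apply depth from volume over area, d = (V/A)*1000.
d = (1731 / 3434) * 1000 = 504 mm
Therefore the applied depth d = 504 mm.


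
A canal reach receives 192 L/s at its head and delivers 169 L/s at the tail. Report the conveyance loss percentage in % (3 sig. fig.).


Approach: apply the conveyance loss ratio, loss% = ((Q_head - Q_tail)/Q_head)*100.
loss = ((192 - 169)/192)*100 = 12.0 %
Therefore the conveyance loss percentage = 12.0 %.


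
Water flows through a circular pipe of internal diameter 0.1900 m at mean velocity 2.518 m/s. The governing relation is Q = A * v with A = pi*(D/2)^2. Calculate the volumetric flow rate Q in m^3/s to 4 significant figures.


A = pi*(0.1900/2)^2 = 0.0283529 m^2
Q = 0.0283529 * 2.518 = 0.07139 m^3/s
Therefore the volumetric flow rate Q = 0.07139 m^3/s.


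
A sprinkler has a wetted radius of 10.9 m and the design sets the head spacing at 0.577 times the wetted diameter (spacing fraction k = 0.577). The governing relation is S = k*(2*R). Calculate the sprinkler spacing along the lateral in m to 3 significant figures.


S = 0.577 * (2 * 10.9) = 12.6 m
Therefore the sprinkler spacing along the lateral = 12.6 m.


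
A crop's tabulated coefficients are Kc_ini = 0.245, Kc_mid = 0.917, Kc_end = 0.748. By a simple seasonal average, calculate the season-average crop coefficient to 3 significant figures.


Approach: apply a simple seasonal average, Kc_avg = (Kc_ini + Kc_mid + Kc_end)/3.
Kc_avg = (0.245 + 0.917 + 0.748)/3 = 0.637
Therefore the season-average crop coefficient = 0.637.


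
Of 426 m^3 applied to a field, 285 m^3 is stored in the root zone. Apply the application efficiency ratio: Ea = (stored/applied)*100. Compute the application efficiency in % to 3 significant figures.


Ea = (285/426)*100 = 66.9 %
Therefore the application efficiency = 66.9 %.


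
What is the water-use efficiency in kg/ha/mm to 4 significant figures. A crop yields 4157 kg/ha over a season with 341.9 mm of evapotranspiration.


Approach: apply the water-use efficiency ratio, WUE = yield/ET.
WUE = 4157 / 341.9 = 12.16 kg/ha/mm
Therefore the water-use efficiency = 12.16 kg/ha/mm.


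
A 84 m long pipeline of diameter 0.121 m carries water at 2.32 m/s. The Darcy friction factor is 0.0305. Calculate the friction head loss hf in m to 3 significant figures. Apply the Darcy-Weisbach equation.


Approach: apply the Darcy-Weisbach equation, hf = f*(L/D)*(v^2/(2g)).
hf = 0.0305 * (84/0.121) * (2.32^2 / (2*9.81))
hf = 5.81 m
Therefore the friction head loss hf = 5.81 m.


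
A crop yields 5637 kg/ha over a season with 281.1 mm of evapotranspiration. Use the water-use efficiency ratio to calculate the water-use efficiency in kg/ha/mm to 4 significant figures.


Approach: apply the water-use efficiency ratio, WUE = yield/ET.
WUE = 5637 / 281.1 = 20.05 kg/ha/mm
Therefore the water-use efficiency = 20.05 kg/ha/mm.


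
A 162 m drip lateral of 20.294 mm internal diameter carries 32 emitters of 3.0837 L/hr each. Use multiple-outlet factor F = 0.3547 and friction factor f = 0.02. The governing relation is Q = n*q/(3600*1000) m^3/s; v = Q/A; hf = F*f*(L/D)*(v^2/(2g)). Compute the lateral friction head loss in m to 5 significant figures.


Q = 32*3.0837/(3600*1000) = 2.741067e-05 m^3/s
A = pi*(20.294e-3/2)^2 = 3.234634e-04 m^2, so v = Q/A = 0.08474116 m/s
hf = 0.3547*0.02*(162/0.020294)*(0.08474116^2/(2*9.81)) = 0.020727 m
Therefore the lateral friction head loss = 0.020727 m.


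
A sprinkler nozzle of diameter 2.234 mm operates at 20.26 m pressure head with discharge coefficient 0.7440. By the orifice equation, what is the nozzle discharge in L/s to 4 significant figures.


Approach: apply the orifice equation, Q = Cd*A*sqrt(2*g*h), A = pi*(d/2)^2.
A = pi*(2.234e-3/2)^2 = 3.91973e-06 m^2
Q = 0.7440 * 3.91973e-06 * sqrt(2*9.81*20.26) * 1000 = 0.05814 L/s
Therefore the nozzle discharge = 0.05814 L/s.
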